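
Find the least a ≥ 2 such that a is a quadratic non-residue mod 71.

7

(2/71) = +1, so 2 is a residue.
(3/71) = +1, so 3 is a residue.
(4/71) = +1, so 4 is a residue.
(5/71) = +1, so 5 is a residue.
(6/71) = +1, so 6 is a residue.
(7/71) = −1, so 7 is the smallest positive non-residue mod 71.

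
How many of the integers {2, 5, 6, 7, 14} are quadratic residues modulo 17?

1

(2/17) = +1 → QR.
(5/17) = -1 → non-residue.
(6/17) = -1 → non-residue.
(7/17) = -1 → non-residue.
(14/17) = -1 → non-residue.
Total quadratic residues among the 5: 1.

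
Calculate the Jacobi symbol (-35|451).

First reduce: -35 ≡ 416 (mod 451).
Pull out 2^5: since 451 ≡ 3 (mod 8), (2/451) = -1, so (2/451)^5 = -1.
Reciprocity: 13 ≡ 1 and 451 ≡ 3 (mod 4), so (13/451) = +(451/13).
Reduce top mod 13: now compute (9/13).
Reciprocity: 9 ≡ 1 and 13 ≡ 1 (mod 4), so (9/13) = +(13/9).
Reduce top mod 9: now compute (4/9).
Pull out 2^2: since 9 ≡ 1 (mod 8), (2/9) = +1, so (2/9)^2 = +1.
Reached (1/9) = 1. Collecting the sign flips along the way, the symbol is -1.

-1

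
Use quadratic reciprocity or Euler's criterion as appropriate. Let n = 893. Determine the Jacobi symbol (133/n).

Reciprocity: 133 ≡ 1 and 893 ≡ 1 (mod 4), so (133/893) = +(893/133).
Reduce top mod 133: now compute (95/133).
Reciprocity: 95 ≡ 3 and 133 ≡ 1 (mod 4), so (95/133) = +(133/95).
Reduce top mod 95: now compute (38/95).
Pull out 2: since 95 ≡ 7 (mod 8), (2/95) = +1.
Reciprocity: 19 ≡ 3 and 95 ≡ 3 (mod 4), so (19/95) = −(95/19).
Reduce top mod 19: now compute (0/19).
Top reduces to 0: gcd > 1, so the symbol is 0.

0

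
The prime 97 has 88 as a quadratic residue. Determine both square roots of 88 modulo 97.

31, 66

97 ≡ 1 (mod 4), so we find a root by search.
Trying successive values, 31² = 961 ≡ 88 (mod 97). The other root is 97 − 31 = 66.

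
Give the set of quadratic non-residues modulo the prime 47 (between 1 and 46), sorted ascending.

5, 10, 11, 13, 15, 19, 20, 22, 23, 26, 29, 30, 31, 33, 35, 38, 39, 40, 41, 43, 44, 45, 46

Square k = 1,…,23 (k and 47−k give the same square):
1²=1, 2²=4, 3²=9, 4²=16, 5²=25, 6²=36, 7²≡2, 8²≡17, 9²≡34, 10²≡6, 11²≡27, 12²≡3, 13²≡28, 14²≡8, 15²≡37, 16²≡21, 17²≡7, 18²≡42, 19²≡32, 20²≡24, 21²≡18, 22²≡14, 23²≡12 (mod 47).
The residues are {1, 2, 3, 4, 6, 7, 8, 9, 12, 14, 16, 17, 18, 21, 24, 25, 27, 28, 32, 34, 36, 37, 42}; the non-residues are the remaining 23 nonzero classes.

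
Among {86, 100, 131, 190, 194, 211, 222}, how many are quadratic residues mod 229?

(86/229) = -1 → non-residue.
(100/229) = +1 → QR.
(131/229) = -1 → non-residue.
(190/229) = -1 → non-residue.
(194/229) = -1 → non-residue.
(211/229) = -1 → non-residue.
(222/229) = -1 → non-residue.
Total quadratic residues among the 7: 1.

1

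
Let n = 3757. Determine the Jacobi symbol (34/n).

Pull out 2: since 3757 ≡ 5 (mod 8), (2/3757) = -1.
Reciprocity: 17 ≡ 1 and 3757 ≡ 1 (mod 4), so (17/3757) = +(3757/17).
Reduce top mod 17: now compute (0/17).
Top reduces to 0: gcd > 1, so the symbol is 0.

0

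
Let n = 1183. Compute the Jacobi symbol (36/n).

1

Pull out 2^2: since 1183 ≡ 7 (mod 8), (2/1183) = +1, so (2/1183)^2 = +1.
Reciprocity: 9 ≡ 1 and 1183 ≡ 3 (mod 4), so (9/1183) = +(1183/9).
Reduce top mod 9: now compute (4/9).
Pull out 2^2: since 9 ≡ 1 (mod 8), (2/9) = +1, so (2/9)^2 = +1.
Reached (1/9) = 1. Collecting the sign flips along the way, the symbol is +1.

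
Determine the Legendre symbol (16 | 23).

Euler's criterion: (16/23) ≡ 16^11 (mod 23).
16^2 ≡ 3 (mod 23)
16^4 ≡ 9 (mod 23)
16^8 ≡ 12 (mod 23)
16^11 = 16^(8+2+1) ≡ 1 (mod 23).
Result is 1, so (16/23) = 1.

1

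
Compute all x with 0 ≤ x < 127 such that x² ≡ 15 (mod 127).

53, 74

Since 127 ≡ 3 (mod 4), a square root of 15 is 15^((127+1)/4) = 15^32 mod 127.
Repeated squaring: 15^2≡98, 15^4≡79, 15^8≡18, 15^16≡70, 15^32≡74 (mod 127).
15^32 = 15^(32) ≡ 74 (mod 127).
Check: 74² = 5476 ≡ 15 (mod 127). The two roots are 53 and 74.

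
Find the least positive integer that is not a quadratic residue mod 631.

3

(2/631) = +1, so 2 is a residue.
(3/631) = −1, so 3 is the smallest positive non-residue mod 631.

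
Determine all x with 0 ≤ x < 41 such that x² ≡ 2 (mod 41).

41 ≡ 1 (mod 4), so we find a root by search.
Trying successive values, 17² = 289 ≡ 2 (mod 41). The other root is 41 − 17 = 24.

17, 24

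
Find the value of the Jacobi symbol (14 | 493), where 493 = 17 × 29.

1

Pull out 2: since 493 ≡ 5 (mod 8), (2/493) = -1.
Reciprocity: 7 ≡ 3 and 493 ≡ 1 (mod 4), so (7/493) = +(493/7).
Reduce top mod 7: now compute (3/7).
Reciprocity: 3 ≡ 3 and 7 ≡ 3 (mod 4), so (3/7) = −(7/3).
Reduce top mod 3: now compute (1/3).
Reached (1/3) = 1. Collecting the sign flips along the way, the symbol is +1.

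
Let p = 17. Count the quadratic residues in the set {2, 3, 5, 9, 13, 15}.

4

(2/17) = +1 → QR.
(3/17) = -1 → non-residue.
(5/17) = -1 → non-residue.
(9/17) = +1 → QR.
(13/17) = +1 → QR.
(15/17) = +1 → QR.
Total quadratic residues among the 6: 4.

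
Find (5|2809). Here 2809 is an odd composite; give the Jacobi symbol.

1

Reciprocity: 5 ≡ 1 and 2809 ≡ 1 (mod 4), so (5/2809) = +(2809/5).
Reduce top mod 5: now compute (4/5).
Pull out 2^2: since 5 ≡ 5 (mod 8), (2/5) = -1, so (2/5)^2 = +1.
Reached (1/5) = 1. Collecting the sign flips along the way, the symbol is +1.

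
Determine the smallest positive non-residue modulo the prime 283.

(2/283) = −1, so 2 is the smallest positive non-residue mod 283.

2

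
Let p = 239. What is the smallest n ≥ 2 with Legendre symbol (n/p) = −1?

(2/239) = +1, so 2 is a residue.
(3/239) = +1, so 3 is a residue.
(4/239) = +1, so 4 is a residue.
(5/239) = +1, so 5 is a residue.
(6/239) = +1, so 6 is a residue.
(7/239) = −1, so 7 is the smallest positive non-residue mod 239.

7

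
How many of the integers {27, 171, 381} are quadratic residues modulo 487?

1

(27/487) = -1 → non-residue.
(171/487) = +1 → QR.
(381/487) = -1 → non-residue.
Total quadratic residues among the 3: 1.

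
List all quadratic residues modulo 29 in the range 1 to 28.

1, 4, 5, 6, 7, 9, 13, 16, 20, 22, 23, 24, 25, 28

Square k = 1,…,14 (k and 29−k give the same square):
1²=1, 2²=4, 3²=9, 4²=16, 5²=25, 6²≡7, 7²≡20, 8²≡6, 9²≡23, 10²≡13, 11²≡5, 12²≡28, 13²≡24, 14²≡22 (mod 29).
So the quadratic residues mod 29 are {1, 4, 5, 6, 7, 9, 13, 16, 20, 22, 23, 24, 25, 28}.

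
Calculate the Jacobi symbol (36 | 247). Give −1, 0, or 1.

Pull out 2^2: since 247 ≡ 7 (mod 8), (2/247) = +1, so (2/247)^2 = +1.
Reciprocity: 9 ≡ 1 and 247 ≡ 3 (mod 4), so (9/247) = +(247/9).
Reduce top mod 9: now compute (4/9).
Pull out 2^2: since 9 ≡ 1 (mod 8), (2/9) = +1, so (2/9)^2 = +1.
Reached (1/9) = 1. Collecting the sign flips along the way, the symbol is +1.

1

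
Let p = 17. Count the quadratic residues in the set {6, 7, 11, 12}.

0

(6/17) = -1 → non-residue.
(7/17) = -1 → non-residue.
(11/17) = -1 → non-residue.
(12/17) = -1 → non-residue.
Total quadratic residues among the 4: 0.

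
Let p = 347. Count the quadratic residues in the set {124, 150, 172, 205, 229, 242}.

4

(124/347) = +1 → QR.
(150/347) = -1 → non-residue.
(172/347) = +1 → QR.
(205/347) = +1 → QR.
(229/347) = +1 → QR.
(242/347) = -1 → non-residue.
Total quadratic residues among the 6: 4.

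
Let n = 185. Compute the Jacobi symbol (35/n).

0

Reciprocity: 35 ≡ 3 and 185 ≡ 1 (mod 4), so (35/185) = +(185/35).
Reduce top mod 35: now compute (10/35).
Pull out 2: since 35 ≡ 3 (mod 8), (2/35) = -1.
Reciprocity: 5 ≡ 1 and 35 ≡ 3 (mod 4), so (5/35) = +(35/5).
Reduce top mod 5: now compute (0/5).
Top reduces to 0: gcd > 1, so the symbol is 0.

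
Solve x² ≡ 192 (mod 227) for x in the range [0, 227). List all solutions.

Since 227 ≡ 3 (mod 4), a square root of 192 is 192^((227+1)/4) = 192^57 mod 227.
Repeated squaring: 192^2≡90, 192^4≡155, 192^8≡190, 192^16≡7, 192^32≡49 (mod 227).
192^57 = 192^(32+16+8+1) ≡ 173 (mod 227).
Check: 173² = 29929 ≡ 192 (mod 227). The two roots are 54 and 173.

54, 173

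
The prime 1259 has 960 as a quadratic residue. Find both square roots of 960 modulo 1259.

Since 1259 ≡ 3 (mod 4), a square root of 960 is 960^((1259+1)/4) = 960^315 mod 1259.
Repeated squaring: 960^2≡12, 960^4≡144, 960^8≡592, 960^16≡462, 960^32≡673, 960^64≡948, 960^128≡1037, 960^256≡183 (mod 1259).
960^315 = 960^(256+32+16+8+2+1) ≡ 696 (mod 1259).
Check: 696² = 484416 ≡ 960 (mod 1259). The two roots are 563 and 696.

563, 696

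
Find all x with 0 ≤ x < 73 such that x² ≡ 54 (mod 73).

73 ≡ 1 (mod 4), so we find a root by search.
Trying successive values, 28² = 784 ≡ 54 (mod 73). The other root is 73 − 28 = 45.

28, 45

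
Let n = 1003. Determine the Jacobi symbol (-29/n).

First reduce: -29 ≡ 974 (mod 1003).
Pull out 2: since 1003 ≡ 3 (mod 8), (2/1003) = -1.
Reciprocity: 487 ≡ 3 and 1003 ≡ 3 (mod 4), so (487/1003) = −(1003/487).
Reduce top mod 487: now compute (29/487).
Reciprocity: 29 ≡ 1 and 487 ≡ 3 (mod 4), so (29/487) = +(487/29).
Reduce top mod 29: now compute (23/29).
Reciprocity: 23 ≡ 3 and 29 ≡ 1 (mod 4), so (23/29) = +(29/23).
Reduce top mod 23: now compute (6/23).
Pull out 2: since 23 ≡ 7 (mod 8), (2/23) = +1.
Reciprocity: 3 ≡ 3 and 23 ≡ 3 (mod 4), so (3/23) = −(23/3).
Reduce top mod 3: now compute (2/3).
Pull out 2: since 3 ≡ 3 (mod 8), (2/3) = -1.
Reached (1/3) = 1. Collecting the sign flips along the way, the symbol is +1.

1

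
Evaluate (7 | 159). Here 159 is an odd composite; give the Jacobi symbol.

Reciprocity: 7 ≡ 3 and 159 ≡ 3 (mod 4), so (7/159) = −(159/7).
Reduce top mod 7: now compute (5/7).
Reciprocity: 5 ≡ 1 and 7 ≡ 3 (mod 4), so (5/7) = +(7/5).
Reduce top mod 5: now compute (2/5).
Pull out 2: since 5 ≡ 5 (mod 8), (2/5) = -1.
Reached (1/5) = 1. Collecting the sign flips along the way, the symbol is +1.

1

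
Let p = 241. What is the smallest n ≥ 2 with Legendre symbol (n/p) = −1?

7

(2/241) = +1, so 2 is a residue.
(3/241) = +1, so 3 is a residue.
(4/241) = +1, so 4 is a residue.
(5/241) = +1, so 5 is a residue.
(6/241) = +1, so 6 is a residue.
(7/241) = −1, so 7 is the smallest positive non-residue mod 241.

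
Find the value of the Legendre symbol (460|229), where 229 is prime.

First reduce: 460 ≡ 2 (mod 229).
Pull out 2: since 229 ≡ 5 (mod 8), (2/229) = -1.
Reached (1/229) = 1. Collecting the sign flips along the way, the symbol is -1.

-1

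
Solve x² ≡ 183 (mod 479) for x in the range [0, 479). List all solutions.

Since 479 ≡ 3 (mod 4), a square root of 183 is 183^((479+1)/4) = 183^120 mod 479.
Repeated squaring: 183^2≡438, 183^4≡244, 183^8≡140, 183^16≡440, 183^32≡84, 183^64≡350 (mod 479).
183^120 = 183^(64+32+16+8) ≡ 396 (mod 479).
Check: 396² = 156816 ≡ 183 (mod 479). The two roots are 83 and 396.

83, 396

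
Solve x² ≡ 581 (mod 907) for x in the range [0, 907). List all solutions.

Since 907 ≡ 3 (mod 4), a square root of 581 is 581^((907+1)/4) = 581^227 mod 907.
Repeated squaring: 581^2≡157, 581^4≡160, 581^8≡204, 581^16≡801, 581^32≡352, 581^64≡552, 581^128≡859 (mod 907).
581^227 = 581^(128+64+32+2+1) ≡ 663 (mod 907).
Check: 663² = 439569 ≡ 581 (mod 907). The two roots are 244 and 663.

244, 663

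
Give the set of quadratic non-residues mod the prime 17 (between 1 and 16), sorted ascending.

3 5 6 7 10 11 12 14

Square k = 1,…,8 (k and 17−k give the same square):
1²=1, 2²=4, 3²=9, 4²=16, 5²≡8, 6²≡2, 7²≡15, 8²≡13 (mod 17).
The residues are {1, 2, 4, 8, 9, 13, 15, 16}; the non-residues are the remaining 8 nonzero classes.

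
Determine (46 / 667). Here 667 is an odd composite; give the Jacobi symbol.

0

Pull out 2: since 667 ≡ 3 (mod 8), (2/667) = -1.
Reciprocity: 23 ≡ 3 and 667 ≡ 3 (mod 4), so (23/667) = −(667/23).
Reduce top mod 23: now compute (0/23).
Top reduces to 0: gcd > 1, so the symbol is 0.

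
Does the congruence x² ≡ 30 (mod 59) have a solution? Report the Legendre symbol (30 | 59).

Euler's criterion: (30/59) ≡ 30^29 (mod 59).
30^2 ≡ 15 (mod 59)
30^4 ≡ 48 (mod 59)
30^8 ≡ 3 (mod 59)
30^16 ≡ 9 (mod 59)
30^29 = 30^(16+8+4+1) ≡ 58 (mod 59).
Result is 58 ≡ −1, so (30/59) = −1.

-1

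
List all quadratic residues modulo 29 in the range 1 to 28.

1, 4, 5, 6, 7, 9, 13, 16, 20, 22, 23, 24, 25, 28

Square k = 1,…,14 (k and 29−k give the same square):
1²=1, 2²=4, 3²=9, 4²=16, 5²=25, 6²≡7, 7²≡20, 8²≡6, 9²≡23, 10²≡13, 11²≡5, 12²≡28, 13²≡24, 14²≡22 (mod 29).
So the quadratic residues mod 29 are {1, 4, 5, 6, 7, 9, 13, 16, 20, 22, 23, 24, 25, 28}.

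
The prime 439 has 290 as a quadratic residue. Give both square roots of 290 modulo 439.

Since 439 ≡ 3 (mod 4), a square root of 290 is 290^((439+1)/4) = 290^110 mod 439.
Repeated squaring: 290^2≡251, 290^4≡224, 290^8≡130, 290^16≡218, 290^32≡112, 290^64≡252 (mod 439).
290^110 = 290^(64+32+8+4+2) ≡ 412 (mod 439).
Check: 412² = 169744 ≡ 290 (mod 439). The two roots are 27 and 412.

27, 412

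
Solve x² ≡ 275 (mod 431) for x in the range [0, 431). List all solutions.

Since 431 ≡ 3 (mod 4), a square root of 275 is 275^((431+1)/4) = 275^108 mod 431.
Repeated squaring: 275^2≡200, 275^4≡348, 275^8≡424, 275^16≡49, 275^32≡246, 275^64≡176 (mod 431).
275^108 = 275^(64+32+8+4) ≡ 92 (mod 431).
Check: 92² = 8464 ≡ 275 (mod 431). The two roots are 92 and 339.

92, 339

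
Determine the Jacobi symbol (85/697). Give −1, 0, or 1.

Reciprocity: 85 ≡ 1 and 697 ≡ 1 (mod 4), so (85/697) = +(697/85).
Reduce top mod 85: now compute (17/85).
Reciprocity: 17 ≡ 1 and 85 ≡ 1 (mod 4), so (17/85) = +(85/17).
Reduce top mod 17: now compute (0/17).
Top reduces to 0: gcd > 1, so the symbol is 0.

0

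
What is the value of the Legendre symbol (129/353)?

Reciprocity: 129 ≡ 1 and 353 ≡ 1 (mod 4), so (129/353) = +(353/129).
Reduce top mod 129: now compute (95/129).
Reciprocity: 95 ≡ 3 and 129 ≡ 1 (mod 4), so (95/129) = +(129/95).
Reduce top mod 95: now compute (34/95).
Pull out 2: since 95 ≡ 7 (mod 8), (2/95) = +1.
Reciprocity: 17 ≡ 1 and 95 ≡ 3 (mod 4), so (17/95) = +(95/17).
Reduce top mod 17: now compute (10/17).
Pull out 2: since 17 ≡ 1 (mod 8), (2/17) = +1.
Reciprocity: 5 ≡ 1 and 17 ≡ 1 (mod 4), so (5/17) = +(17/5).
Reduce top mod 5: now compute (2/5).
Pull out 2: since 5 ≡ 5 (mod 8), (2/5) = -1.
Reached (1/5) = 1. Collecting the sign flips along the way, the symbol is -1.

-1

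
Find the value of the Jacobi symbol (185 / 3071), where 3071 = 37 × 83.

Reciprocity: 185 ≡ 1 and 3071 ≡ 3 (mod 4), so (185/3071) = +(3071/185).
Reduce top mod 185: now compute (111/185).
Reciprocity: 111 ≡ 3 and 185 ≡ 1 (mod 4), so (111/185) = +(185/111).
Reduce top mod 111: now compute (74/111).
Pull out 2: since 111 ≡ 7 (mod 8), (2/111) = +1.
Reciprocity: 37 ≡ 1 and 111 ≡ 3 (mod 4), so (37/111) = +(111/37).
Reduce top mod 37: now compute (0/37).
Top reduces to 0: gcd > 1, so the symbol is 0.

0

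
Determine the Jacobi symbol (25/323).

Reciprocity: 25 ≡ 1 and 323 ≡ 3 (mod 4), so (25/323) = +(323/25).
Reduce top mod 25: now compute (23/25).
Reciprocity: 23 ≡ 3 and 25 ≡ 1 (mod 4), so (23/25) = +(25/23).
Reduce top mod 23: now compute (2/23).
Pull out 2: since 23 ≡ 7 (mod 8), (2/23) = +1.
Reached (1/23) = 1. Collecting the sign flips along the way, the symbol is +1.

1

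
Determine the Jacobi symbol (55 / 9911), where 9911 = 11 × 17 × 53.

0

Reciprocity: 55 ≡ 3 and 9911 ≡ 3 (mod 4), so (55/9911) = −(9911/55).
Reduce top mod 55: now compute (11/55).
Reciprocity: 11 ≡ 3 and 55 ≡ 3 (mod 4), so (11/55) = −(55/11).
Reduce top mod 11: now compute (0/11).
Top reduces to 0: gcd > 1, so the symbol is 0.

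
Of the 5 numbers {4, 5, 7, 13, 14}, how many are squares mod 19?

3

(4/19) = +1 → QR.
(5/19) = +1 → QR.
(7/19) = +1 → QR.
(13/19) = -1 → non-residue.
(14/19) = -1 → non-residue.
Total quadratic residues among the 5: 3.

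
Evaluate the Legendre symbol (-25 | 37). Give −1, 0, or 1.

1

First reduce: -25 ≡ 12 (mod 37).
Pull out 2^2: since 37 ≡ 5 (mod 8), (2/37) = -1, so (2/37)^2 = +1.
Reciprocity: 3 ≡ 3 and 37 ≡ 1 (mod 4), so (3/37) = +(37/3).
Reduce top mod 3: now compute (1/3).
Reached (1/3) = 1. Collecting the sign flips along the way, the symbol is +1.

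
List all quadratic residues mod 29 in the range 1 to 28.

Square k = 1,…,14 (k and 29−k give the same square):
1²=1, 2²=4, 3²=9, 4²=16, 5²=25, 6²≡7, 7²≡20, 8²≡6, 9²≡23, 10²≡13, 11²≡5, 12²≡28, 13²≡24, 14²≡22 (mod 29).
So the quadratic residues mod 29 are {1, 4, 5, 6, 7, 9, 13, 16, 20, 22, 23, 24, 25, 28}.

1, 4, 5, 6, 7, 9, 13, 16, 20, 22, 23, 24, 25, 28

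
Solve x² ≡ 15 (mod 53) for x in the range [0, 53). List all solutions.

53 ≡ 1 (mod 4), so we find a root by search.
Trying successive values, 11² = 121 ≡ 15 (mod 53). The other root is 53 − 11 = 42.

11, 42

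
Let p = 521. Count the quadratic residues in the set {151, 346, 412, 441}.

(151/521) = +1 → QR.
(346/521) = -1 → non-residue.
(412/521) = -1 → non-residue.
(441/521) = +1 → QR.
Total quadratic residues among the 4: 2.

2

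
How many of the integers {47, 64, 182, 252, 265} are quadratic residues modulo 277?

(47/277) = +1 → QR.
(64/277) = +1 → QR.
(182/277) = -1 → non-residue.
(252/277) = +1 → QR.
(265/277) = +1 → QR.
Total quadratic residues among the 5: 4.

4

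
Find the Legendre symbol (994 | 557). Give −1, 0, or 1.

Euler's criterion: (994/557) ≡ 437^278 (mod 557).
437^2 ≡ 475 (mod 557)
437^4 ≡ 40 (mod 557)
437^8 ≡ 486 (mod 557)
437^16 ≡ 28 (mod 557)
437^32 ≡ 227 (mod 557)
437^64 ≡ 285 (mod 557)
437^128 ≡ 460 (mod 557)
437^256 ≡ 497 (mod 557)
437^278 = 437^(256+16+4+2) ≡ 556 (mod 557).
Result is 556 ≡ −1, so (994/557) = −1.

-1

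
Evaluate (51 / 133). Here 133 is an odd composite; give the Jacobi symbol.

-1

Reciprocity: 51 ≡ 3 and 133 ≡ 1 (mod 4), so (51/133) = +(133/51).
Reduce top mod 51: now compute (31/51).
Reciprocity: 31 ≡ 3 and 51 ≡ 3 (mod 4), so (31/51) = −(51/31).
Reduce top mod 31: now compute (20/31).
Pull out 2^2: since 31 ≡ 7 (mod 8), (2/31) = +1, so (2/31)^2 = +1.
Reciprocity: 5 ≡ 1 and 31 ≡ 3 (mod 4), so (5/31) = +(31/5).
Reduce top mod 5: now compute (1/5).
Reached (1/5) = 1. Collecting the sign flips along the way, the symbol is -1.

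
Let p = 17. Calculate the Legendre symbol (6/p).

-1

Euler's criterion: (6/17) ≡ 6^8 (mod 17).
6^2 ≡ 2 (mod 17)
6^4 ≡ 4 (mod 17)
6^8 ≡ 16 (mod 17)
6^8 = 6^(8) ≡ 16 (mod 17).
Result is 16 ≡ −1, so (6/17) = −1.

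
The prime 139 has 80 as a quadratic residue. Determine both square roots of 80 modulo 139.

Since 139 ≡ 3 (mod 4), a square root of 80 is 80^((139+1)/4) = 80^35 mod 139.
Repeated squaring: 80^2≡6, 80^4≡36, 80^8≡45, 80^16≡79, 80^32≡125 (mod 139).
80^35 = 80^(32+2+1) ≡ 91 (mod 139).
Check: 91² = 8281 ≡ 80 (mod 139). The two roots are 48 and 91.

48, 91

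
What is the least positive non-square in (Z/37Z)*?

2

(2/37) = −1, so 2 is the smallest positive non-residue mod 37.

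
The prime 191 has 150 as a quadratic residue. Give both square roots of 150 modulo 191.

Since 191 ≡ 3 (mod 4), a square root of 150 is 150^((191+1)/4) = 150^48 mod 191.
Repeated squaring: 150^2≡153, 150^4≡107, 150^8≡180, 150^16≡121, 150^32≡125 (mod 191).
150^48 = 150^(32+16) ≡ 36 (mod 191).
Check: 36² = 1296 ≡ 150 (mod 191). The two roots are 36 and 155.

36, 155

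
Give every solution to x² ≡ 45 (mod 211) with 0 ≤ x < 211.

16, 195

Since 211 ≡ 3 (mod 4), a square root of 45 is 45^((211+1)/4) = 45^53 mod 211.
Repeated squaring: 45^2≡126, 45^4≡51, 45^8≡69, 45^16≡119, 45^32≡24 (mod 211).
45^53 = 45^(32+16+4+1) ≡ 16 (mod 211).
Check: 16² = 256 ≡ 45 (mod 211). The two roots are 16 and 195.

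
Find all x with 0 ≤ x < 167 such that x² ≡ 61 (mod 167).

27, 140

Since 167 ≡ 3 (mod 4), a square root of 61 is 61^((167+1)/4) = 61^42 mod 167.
Repeated squaring: 61^2≡47, 61^4≡38, 61^8≡108, 61^16≡141, 61^32≡8 (mod 167).
61^42 = 61^(32+8+2) ≡ 27 (mod 167).
Check: 27² = 729 ≡ 61 (mod 167). The two roots are 27 and 140.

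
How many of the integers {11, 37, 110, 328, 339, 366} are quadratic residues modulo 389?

1

(11/389) = +1 → QR.
(37/389) = -1 → non-residue.
(110/389) = -1 → non-residue.
(328/389) = -1 → non-residue.
(339/389) = -1 → non-residue.
(366/389) = -1 → non-residue.
Total quadratic residues among the 6: 1.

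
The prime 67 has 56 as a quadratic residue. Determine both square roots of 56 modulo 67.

18, 49

Since 67 ≡ 3 (mod 4), a square root of 56 is 56^((67+1)/4) = 56^17 mod 67.
Repeated squaring: 56^2≡54, 56^4≡35, 56^8≡19, 56^16≡26 (mod 67).
56^17 = 56^(16+1) ≡ 49 (mod 67).
Check: 49² = 2401 ≡ 56 (mod 67). The two roots are 18 and 49.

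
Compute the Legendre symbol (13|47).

-1

Euler's criterion: (13/47) ≡ 13^23 (mod 47).
13^2 ≡ 28 (mod 47)
13^4 ≡ 32 (mod 47)
13^8 ≡ 37 (mod 47)
13^16 ≡ 6 (mod 47)
13^23 = 13^(16+4+2+1) ≡ 46 (mod 47).
Result is 46 ≡ −1, so (13/47) = −1.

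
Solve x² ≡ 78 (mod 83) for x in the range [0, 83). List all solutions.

Since 83 ≡ 3 (mod 4), a square root of 78 is 78^((83+1)/4) = 78^21 mod 83.
Repeated squaring: 78^2≡25, 78^4≡44, 78^8≡27, 78^16≡65 (mod 83).
78^21 = 78^(16+4+1) ≡ 59 (mod 83).
Check: 59² = 3481 ≡ 78 (mod 83). The two roots are 24 and 59.

24, 59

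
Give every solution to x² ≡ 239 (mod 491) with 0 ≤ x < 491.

132, 359

Since 491 ≡ 3 (mod 4), a square root of 239 is 239^((491+1)/4) = 239^123 mod 491.
Repeated squaring: 239^2≡165, 239^4≡220, 239^8≡282, 239^16≡473, 239^32≡324, 239^64≡393 (mod 491).
239^123 = 239^(64+32+16+8+2+1) ≡ 132 (mod 491).
Check: 132² = 17424 ≡ 239 (mod 491). The two roots are 132 and 359.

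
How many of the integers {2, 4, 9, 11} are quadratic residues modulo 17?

(2/17) = +1 → QR.
(4/17) = +1 → QR.
(9/17) = +1 → QR.
(11/17) = -1 → non-residue.
Total quadratic residues among the 4: 3.

3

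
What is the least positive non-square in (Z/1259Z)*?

2

(2/1259) = −1, so 2 is the smallest positive non-residue mod 1259.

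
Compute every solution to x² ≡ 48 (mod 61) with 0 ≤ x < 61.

61 ≡ 1 (mod 4), so we find a root by search.
Trying successive values, 29² = 841 ≡ 48 (mod 61). The other root is 61 − 29 = 32.

29, 32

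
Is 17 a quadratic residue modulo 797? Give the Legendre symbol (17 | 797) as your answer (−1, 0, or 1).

Euler's criterion: (17/797) ≡ 17^398 (mod 797).
17^2 ≡ 289 (mod 797)
17^4 ≡ 633 (mod 797)
17^8 ≡ 595 (mod 797)
17^16 ≡ 157 (mod 797)
17^32 ≡ 739 (mod 797)
17^64 ≡ 176 (mod 797)
17^128 ≡ 690 (mod 797)
17^256 ≡ 291 (mod 797)
17^398 = 17^(256+128+8+4+2) ≡ 1 (mod 797).
Result is 1, so (17/797) = 1.

1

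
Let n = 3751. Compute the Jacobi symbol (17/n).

Reciprocity: 17 ≡ 1 and 3751 ≡ 3 (mod 4), so (17/3751) = +(3751/17).
Reduce top mod 17: now compute (11/17).
Reciprocity: 11 ≡ 3 and 17 ≡ 1 (mod 4), so (11/17) = +(17/11).
Reduce top mod 11: now compute (6/11).
Pull out 2: since 11 ≡ 3 (mod 8), (2/11) = -1.
Reciprocity: 3 ≡ 3 and 11 ≡ 3 (mod 4), so (3/11) = −(11/3).
Reduce top mod 3: now compute (2/3).
Pull out 2: since 3 ≡ 3 (mod 8), (2/3) = -1.
Reached (1/3) = 1. Collecting the sign flips along the way, the symbol is -1.

-1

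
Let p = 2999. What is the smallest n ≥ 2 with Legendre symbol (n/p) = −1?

17

(2/2999) = +1, so 2 is a residue.
(3/2999) = +1, so 3 is a residue.
(4/2999) = +1, so 4 is a residue.
(5/2999) = +1, so 5 is a residue.
(6/2999) = +1, so 6 is a residue.
(7/2999) = +1, so 7 is a residue.
(8/2999) = +1, so 8 is a residue.
(9/2999) = +1, so 9 is a residue.
(10/2999) = +1, so 10 is a residue.
(11/2999) = +1, so 11 is a residue.
(12/2999) = +1, so 12 is a residue.
(13/2999) = +1, so 13 is a residue.
(14/2999) = +1, so 14 is a residue.
(15/2999) = +1, so 15 is a residue.
(16/2999) = +1, so 16 is a residue.
(17/2999) = −1, so 17 is the smallest positive non-residue mod 2999.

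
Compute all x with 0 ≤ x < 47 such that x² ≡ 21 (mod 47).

Since 47 ≡ 3 (mod 4), a square root of 21 is 21^((47+1)/4) = 21^12 mod 47.
Repeated squaring: 21^2≡18, 21^4≡42, 21^8≡25 (mod 47).
21^12 = 21^(8+4) ≡ 16 (mod 47).
Check: 16² = 256 ≡ 21 (mod 47). The two roots are 16 and 31.

16, 31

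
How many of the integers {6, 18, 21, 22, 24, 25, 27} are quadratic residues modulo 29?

(6/29) = +1 → QR.
(18/29) = -1 → non-residue.
(21/29) = -1 → non-residue.
(22/29) = +1 → QR.
(24/29) = +1 → QR.
(25/29) = +1 → QR.
(27/29) = -1 → non-residue.
Total quadratic residues among the 7: 4.

4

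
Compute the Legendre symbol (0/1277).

0

Top reduces to 0: gcd > 1, so the symbol is 0.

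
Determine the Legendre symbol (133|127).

First reduce: 133 ≡ 6 (mod 127).
Pull out 2: since 127 ≡ 7 (mod 8), (2/127) = +1.
Reciprocity: 3 ≡ 3 and 127 ≡ 3 (mod 4), so (3/127) = −(127/3).
Reduce top mod 3: now compute (1/3).
Reached (1/3) = 1. Collecting the sign flips along the way, the symbol is -1.

-1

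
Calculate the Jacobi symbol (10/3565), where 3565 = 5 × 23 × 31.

Pull out 2: since 3565 ≡ 5 (mod 8), (2/3565) = -1.
Reciprocity: 5 ≡ 1 and 3565 ≡ 1 (mod 4), so (5/3565) = +(3565/5).
Reduce top mod 5: now compute (0/5).
Top reduces to 0: gcd > 1, so the symbol is 0.

0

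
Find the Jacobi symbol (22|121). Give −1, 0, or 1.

0

Pull out 2: since 121 ≡ 1 (mod 8), (2/121) = +1.
Reciprocity: 11 ≡ 3 and 121 ≡ 1 (mod 4), so (11/121) = +(121/11).
Reduce top mod 11: now compute (0/11).
Top reduces to 0: gcd > 1, so the symbol is 0.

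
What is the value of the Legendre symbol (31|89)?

Reciprocity: 31 ≡ 3 and 89 ≡ 1 (mod 4), so (31/89) = +(89/31).
Reduce top mod 31: now compute (27/31).
Reciprocity: 27 ≡ 3 and 31 ≡ 3 (mod 4), so (27/31) = −(31/27).
Reduce top mod 27: now compute (4/27).
Pull out 2^2: since 27 ≡ 3 (mod 8), (2/27) = -1, so (2/27)^2 = +1.
Reached (1/27) = 1. Collecting the sign flips along the way, the symbol is -1.

-1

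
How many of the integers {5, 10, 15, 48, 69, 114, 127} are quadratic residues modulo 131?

(5/131) = +1 → QR.
(10/131) = -1 → non-residue.
(15/131) = +1 → QR.
(48/131) = +1 → QR.
(69/131) = -1 → non-residue.
(114/131) = +1 → QR.
(127/131) = -1 → non-residue.
Total quadratic residues among the 7: 4.

4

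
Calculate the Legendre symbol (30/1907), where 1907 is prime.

1

Pull out 2: since 1907 ≡ 3 (mod 8), (2/1907) = -1.
Reciprocity: 15 ≡ 3 and 1907 ≡ 3 (mod 4), so (15/1907) = −(1907/15).
Reduce top mod 15: now compute (2/15).
Pull out 2: since 15 ≡ 7 (mod 8), (2/15) = +1.
Reached (1/15) = 1. Collecting the sign flips along the way, the symbol is +1.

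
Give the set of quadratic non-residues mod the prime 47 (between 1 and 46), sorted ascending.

5, 10, 11, 13, 15, 19, 20, 22, 23, 26, 29, 30, 31, 33, 35, 38, 39, 40, 41, 43, 44, 45, 46

Square k = 1,…,23 (k and 47−k give the same square):
1²=1, 2²=4, 3²=9, 4²=16, 5²=25, 6²=36, 7²≡2, 8²≡17, 9²≡34, 10²≡6, 11²≡27, 12²≡3, 13²≡28, 14²≡8, 15²≡37, 16²≡21, 17²≡7, 18²≡42, 19²≡32, 20²≡24, 21²≡18, 22²≡14, 23²≡12 (mod 47).
The residues are {1, 2, 3, 4, 6, 7, 8, 9, 12, 14, 16, 17, 18, 21, 24, 25, 27, 28, 32, 34, 36, 37, 42}; the non-residues are the remaining 23 nonzero classes.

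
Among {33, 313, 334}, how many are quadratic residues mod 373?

1

(33/373) = -1 → non-residue.
(313/373) = -1 → non-residue.
(334/373) = +1 → QR.
Total quadratic residues among the 3: 1.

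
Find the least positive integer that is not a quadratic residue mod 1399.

(2/1399) = +1, so 2 is a residue.
(3/1399) = −1, so 3 is the smallest positive non-residue mod 1399.

3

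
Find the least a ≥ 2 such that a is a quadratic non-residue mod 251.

2

(2/251) = −1, so 2 is the smallest positive non-residue mod 251.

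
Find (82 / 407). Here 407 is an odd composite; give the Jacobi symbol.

Pull out 2: since 407 ≡ 7 (mod 8), (2/407) = +1.
Reciprocity: 41 ≡ 1 and 407 ≡ 3 (mod 4), so (41/407) = +(407/41).
Reduce top mod 41: now compute (38/41).
Pull out 2: since 41 ≡ 1 (mod 8), (2/41) = +1.
Reciprocity: 19 ≡ 3 and 41 ≡ 1 (mod 4), so (19/41) = +(41/19).
Reduce top mod 19: now compute (3/19).
Reciprocity: 3 ≡ 3 and 19 ≡ 3 (mod 4), so (3/19) = −(19/3).
Reduce top mod 3: now compute (1/3).
Reached (1/3) = 1. Collecting the sign flips along the way, the symbol is -1.

-1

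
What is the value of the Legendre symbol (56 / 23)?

-1

First reduce: 56 ≡ 10 (mod 23).
Pull out 2: since 23 ≡ 7 (mod 8), (2/23) = +1.
Reciprocity: 5 ≡ 1 and 23 ≡ 3 (mod 4), so (5/23) = +(23/5).
Reduce top mod 5: now compute (3/5).
Reciprocity: 3 ≡ 3 and 5 ≡ 1 (mod 4), so (3/5) = +(5/3).
Reduce top mod 3: now compute (2/3).
Pull out 2: since 3 ≡ 3 (mod 8), (2/3) = -1.
Reached (1/3) = 1. Collecting the sign flips along the way, the symbol is -1.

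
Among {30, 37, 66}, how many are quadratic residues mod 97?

1

(30/97) = -1 → non-residue.
(37/97) = -1 → non-residue.
(66/97) = +1 → QR.
Total quadratic residues among the 3: 1.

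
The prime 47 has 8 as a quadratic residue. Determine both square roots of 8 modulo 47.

14, 33

Since 47 ≡ 3 (mod 4), a square root of 8 is 8^((47+1)/4) = 8^12 mod 47.
Repeated squaring: 8^2≡17, 8^4≡7, 8^8≡2 (mod 47).
8^12 = 8^(8+4) ≡ 14 (mod 47).
Check: 14² = 196 ≡ 8 (mod 47). The two roots are 14 and 33.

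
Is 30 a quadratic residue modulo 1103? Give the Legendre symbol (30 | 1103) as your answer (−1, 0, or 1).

-1

Pull out 2: since 1103 ≡ 7 (mod 8), (2/1103) = +1.
Reciprocity: 15 ≡ 3 and 1103 ≡ 3 (mod 4), so (15/1103) = −(1103/15).
Reduce top mod 15: now compute (8/15).
Pull out 2^3: since 15 ≡ 7 (mod 8), (2/15) = +1, so (2/15)^3 = +1.
Reached (1/15) = 1. Collecting the sign flips along the way, the symbol is -1.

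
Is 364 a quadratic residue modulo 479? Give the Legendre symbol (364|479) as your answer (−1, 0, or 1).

-1

Pull out 2^2: since 479 ≡ 7 (mod 8), (2/479) = +1, so (2/479)^2 = +1.
Reciprocity: 91 ≡ 3 and 479 ≡ 3 (mod 4), so (91/479) = −(479/91).
Reduce top mod 91: now compute (24/91).
Pull out 2^3: since 91 ≡ 3 (mod 8), (2/91) = -1, so (2/91)^3 = -1.
Reciprocity: 3 ≡ 3 and 91 ≡ 3 (mod 4), so (3/91) = −(91/3).
Reduce top mod 3: now compute (1/3).
Reached (1/3) = 1. Collecting the sign flips along the way, the symbol is -1.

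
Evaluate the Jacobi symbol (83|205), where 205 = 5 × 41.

-1

Reciprocity: 83 ≡ 3 and 205 ≡ 1 (mod 4), so (83/205) = +(205/83).
Reduce top mod 83: now compute (39/83).
Reciprocity: 39 ≡ 3 and 83 ≡ 3 (mod 4), so (39/83) = −(83/39).
Reduce top mod 39: now compute (5/39).
Reciprocity: 5 ≡ 1 and 39 ≡ 3 (mod 4), so (5/39) = +(39/5).
Reduce top mod 5: now compute (4/5).
Pull out 2^2: since 5 ≡ 5 (mod 8), (2/5) = -1, so (2/5)^2 = +1.
Reached (1/5) = 1. Collecting the sign flips along the way, the symbol is -1.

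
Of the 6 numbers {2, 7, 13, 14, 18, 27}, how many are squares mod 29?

(2/29) = -1 → non-residue.
(7/29) = +1 → QR.
(13/29) = +1 → QR.
(14/29) = -1 → non-residue.
(18/29) = -1 → non-residue.
(27/29) = -1 → non-residue.
Total quadratic residues among the 6: 2.

2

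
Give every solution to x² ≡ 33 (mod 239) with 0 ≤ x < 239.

64, 175

Since 239 ≡ 3 (mod 4), a square root of 33 is 33^((239+1)/4) = 33^60 mod 239.
Repeated squaring: 33^2≡133, 33^4≡3, 33^8≡9, 33^16≡81, 33^32≡108 (mod 239).
33^60 = 33^(32+16+8+4) ≡ 64 (mod 239).
Check: 64² = 4096 ≡ 33 (mod 239). The two roots are 64 and 175.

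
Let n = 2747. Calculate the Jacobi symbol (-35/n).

First reduce: -35 ≡ 2712 (mod 2747).
Pull out 2^3: since 2747 ≡ 3 (mod 8), (2/2747) = -1, so (2/2747)^3 = -1.
Reciprocity: 339 ≡ 3 and 2747 ≡ 3 (mod 4), so (339/2747) = −(2747/339).
Reduce top mod 339: now compute (35/339).
Reciprocity: 35 ≡ 3 and 339 ≡ 3 (mod 4), so (35/339) = −(339/35).
Reduce top mod 35: now compute (24/35).
Pull out 2^3: since 35 ≡ 3 (mod 8), (2/35) = -1, so (2/35)^3 = -1.
Reciprocity: 3 ≡ 3 and 35 ≡ 3 (mod 4), so (3/35) = −(35/3).
Reduce top mod 3: now compute (2/3).
Pull out 2: since 3 ≡ 3 (mod 8), (2/3) = -1.
Reached (1/3) = 1. Collecting the sign flips along the way, the symbol is +1.

1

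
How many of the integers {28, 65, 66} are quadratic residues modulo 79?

1

(28/79) = -1 → non-residue.
(65/79) = +1 → QR.
(66/79) = -1 → non-residue.
Total quadratic residues among the 3: 1.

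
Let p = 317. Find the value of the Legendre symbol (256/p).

1

Euler's criterion: (256/317) ≡ 256^158 (mod 317).
256^2 ≡ 234 (mod 317)
256^4 ≡ 232 (mod 317)
256^8 ≡ 251 (mod 317)
256^16 ≡ 235 (mod 317)
256^32 ≡ 67 (mod 317)
256^64 ≡ 51 (mod 317)
256^128 ≡ 65 (mod 317)
256^158 = 256^(128+16+8+4+2) ≡ 1 (mod 317).
Result is 1, so (256/317) = 1.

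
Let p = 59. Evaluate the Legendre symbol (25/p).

Reciprocity: 25 ≡ 1 and 59 ≡ 3 (mod 4), so (25/59) = +(59/25).
Reduce top mod 25: now compute (9/25).
Reciprocity: 9 ≡ 1 and 25 ≡ 1 (mod 4), so (9/25) = +(25/9).
Reduce top mod 9: now compute (7/9).
Reciprocity: 7 ≡ 3 and 9 ≡ 1 (mod 4), so (7/9) = +(9/7).
Reduce top mod 7: now compute (2/7).
Pull out 2: since 7 ≡ 7 (mod 8), (2/7) = +1.
Reached (1/7) = 1. Collecting the sign flips along the way, the symbol is +1.

1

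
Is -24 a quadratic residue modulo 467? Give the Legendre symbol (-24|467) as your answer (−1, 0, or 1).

1

Euler's criterion: (-24/467) ≡ 443^233 (mod 467).
443^2 ≡ 109 (mod 467)
443^4 ≡ 206 (mod 467)
443^8 ≡ 406 (mod 467)
443^16 ≡ 452 (mod 467)
443^32 ≡ 225 (mod 467)
443^64 ≡ 189 (mod 467)
443^128 ≡ 229 (mod 467)
443^233 = 443^(128+64+32+8+1) ≡ 1 (mod 467).
Result is 1, so (-24/467) = 1.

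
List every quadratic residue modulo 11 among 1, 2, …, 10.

1 3 4 5 9

Square k = 1,…,5 (k and 11−k give the same square):
1²=1, 2²=4, 3²=9, 4²≡5, 5²≡3 (mod 11).
So the quadratic residues mod 11 are {1, 3, 4, 5, 9}.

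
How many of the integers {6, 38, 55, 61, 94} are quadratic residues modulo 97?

(6/97) = +1 → QR.
(38/97) = -1 → non-residue.
(55/97) = -1 → non-residue.
(61/97) = +1 → QR.
(94/97) = +1 → QR.
Total quadratic residues among the 5: 3.

3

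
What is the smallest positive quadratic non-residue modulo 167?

5

(2/167) = +1, so 2 is a residue.
(3/167) = +1, so 3 is a residue.
(4/167) = +1, so 4 is a residue.
(5/167) = −1, so 5 is the smallest positive non-residue mod 167.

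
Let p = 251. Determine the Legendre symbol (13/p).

1

Reciprocity: 13 ≡ 1 and 251 ≡ 3 (mod 4), so (13/251) = +(251/13).
Reduce top mod 13: now compute (4/13).
Pull out 2^2: since 13 ≡ 5 (mod 8), (2/13) = -1, so (2/13)^2 = +1.
Reached (1/13) = 1. Collecting the sign flips along the way, the symbol is +1.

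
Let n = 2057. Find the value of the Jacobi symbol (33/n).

0

Reciprocity: 33 ≡ 1 and 2057 ≡ 1 (mod 4), so (33/2057) = +(2057/33).
Reduce top mod 33: now compute (11/33).
Reciprocity: 11 ≡ 3 and 33 ≡ 1 (mod 4), so (11/33) = +(33/11).
Reduce top mod 11: now compute (0/11).
Top reduces to 0: gcd > 1, so the symbol is 0.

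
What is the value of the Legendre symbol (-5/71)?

-1

First reduce: -5 ≡ 66 (mod 71).
Pull out 2: since 71 ≡ 7 (mod 8), (2/71) = +1.
Reciprocity: 33 ≡ 1 and 71 ≡ 3 (mod 4), so (33/71) = +(71/33).
Reduce top mod 33: now compute (5/33).
Reciprocity: 5 ≡ 1 and 33 ≡ 1 (mod 4), so (5/33) = +(33/5).
Reduce top mod 5: now compute (3/5).
Reciprocity: 3 ≡ 3 and 5 ≡ 1 (mod 4), so (3/5) = +(5/3).
Reduce top mod 3: now compute (2/3).
Pull out 2: since 3 ≡ 3 (mod 8), (2/3) = -1.
Reached (1/3) = 1. Collecting the sign flips along the way, the symbol is -1.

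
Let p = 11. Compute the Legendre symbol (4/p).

1

Euler's criterion: (4/11) ≡ 4^5 (mod 11).
4^2 ≡ 5 (mod 11)
4^4 ≡ 3 (mod 11)
4^5 = 4^(4+1) ≡ 1 (mod 11).
Result is 1, so (4/11) = 1.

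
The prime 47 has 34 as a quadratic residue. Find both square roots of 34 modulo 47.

9, 38

Since 47 ≡ 3 (mod 4), a square root of 34 is 34^((47+1)/4) = 34^12 mod 47.
Repeated squaring: 34^2≡28, 34^4≡32, 34^8≡37 (mod 47).
34^12 = 34^(8+4) ≡ 9 (mod 47).
Check: 9² = 81 ≡ 34 (mod 47). The two roots are 9 and 38.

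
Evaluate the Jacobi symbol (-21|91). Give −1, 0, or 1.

First reduce: -21 ≡ 70 (mod 91).
Pull out 2: since 91 ≡ 3 (mod 8), (2/91) = -1.
Reciprocity: 35 ≡ 3 and 91 ≡ 3 (mod 4), so (35/91) = −(91/35).
Reduce top mod 35: now compute (21/35).
Reciprocity: 21 ≡ 1 and 35 ≡ 3 (mod 4), so (21/35) = +(35/21).
Reduce top mod 21: now compute (14/21).
Pull out 2: since 21 ≡ 5 (mod 8), (2/21) = -1.
Reciprocity: 7 ≡ 3 and 21 ≡ 1 (mod 4), so (7/21) = +(21/7).
Reduce top mod 7: now compute (0/7).
Top reduces to 0: gcd > 1, so the symbol is 0.

0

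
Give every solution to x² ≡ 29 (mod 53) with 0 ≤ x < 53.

53 ≡ 1 (mod 4), so we find a root by search.
Trying successive values, 20² = 400 ≡ 29 (mod 53). The other root is 53 − 20 = 33.

20, 33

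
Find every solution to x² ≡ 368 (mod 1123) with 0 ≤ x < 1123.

Since 1123 ≡ 3 (mod 4), a square root of 368 is 368^((1123+1)/4) = 368^281 mod 1123.
Repeated squaring: 368^2≡664, 368^4≡680, 368^8≡847, 368^16≡935, 368^32≡531, 368^64≡88, 368^128≡1006, 368^256≡213 (mod 1123).
368^281 = 368^(256+16+8+1) ≡ 801 (mod 1123).
Check: 801² = 641601 ≡ 368 (mod 1123). The two roots are 322 and 801.

322, 801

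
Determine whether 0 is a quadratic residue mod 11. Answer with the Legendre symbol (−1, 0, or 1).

Top reduces to 0: gcd > 1, so the symbol is 0.

0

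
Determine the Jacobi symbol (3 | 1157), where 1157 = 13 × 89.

-1

Reciprocity: 3 ≡ 3 and 1157 ≡ 1 (mod 4), so (3/1157) = +(1157/3).
Reduce top mod 3: now compute (2/3).
Pull out 2: since 3 ≡ 3 (mod 8), (2/3) = -1.
Reached (1/3) = 1. Collecting the sign flips along the way, the symbol is -1.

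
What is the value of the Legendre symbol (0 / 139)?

Top reduces to 0: gcd > 1, so the symbol is 0.

0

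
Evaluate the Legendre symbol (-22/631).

Euler's criterion: (-22/631) ≡ 609^315 (mod 631).
609^2 ≡ 484 (mod 631)
609^4 ≡ 155 (mod 631)
609^8 ≡ 47 (mod 631)
609^16 ≡ 316 (mod 631)
609^32 ≡ 158 (mod 631)
609^64 ≡ 355 (mod 631)
609^128 ≡ 456 (mod 631)
609^256 ≡ 337 (mod 631)
609^315 = 609^(256+32+16+8+2+1) ≡ 1 (mod 631).
Result is 1, so (-22/631) = 1.

1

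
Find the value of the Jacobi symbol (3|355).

Reciprocity: 3 ≡ 3 and 355 ≡ 3 (mod 4), so (3/355) = −(355/3).
Reduce top mod 3: now compute (1/3).
Reached (1/3) = 1. Collecting the sign flips along the way, the symbol is -1.

-1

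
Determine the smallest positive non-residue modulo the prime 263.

5

(2/263) = +1, so 2 is a residue.
(3/263) = +1, so 3 is a residue.
(4/263) = +1, so 4 is a residue.
(5/263) = −1, so 5 is the smallest positive non-residue mod 263.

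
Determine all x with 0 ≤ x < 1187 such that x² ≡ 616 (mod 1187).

468, 719

Since 1187 ≡ 3 (mod 4), a square root of 616 is 616^((1187+1)/4) = 616^297 mod 1187.
Repeated squaring: 616^2≡803, 616^4≡268, 616^8≡604, 616^16≡407, 616^32≡656, 616^64≡642, 616^128≡275, 616^256≡844 (mod 1187).
616^297 = 616^(256+32+8+1) ≡ 468 (mod 1187).
Check: 468² = 219024 ≡ 616 (mod 1187). The two roots are 468 and 719.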